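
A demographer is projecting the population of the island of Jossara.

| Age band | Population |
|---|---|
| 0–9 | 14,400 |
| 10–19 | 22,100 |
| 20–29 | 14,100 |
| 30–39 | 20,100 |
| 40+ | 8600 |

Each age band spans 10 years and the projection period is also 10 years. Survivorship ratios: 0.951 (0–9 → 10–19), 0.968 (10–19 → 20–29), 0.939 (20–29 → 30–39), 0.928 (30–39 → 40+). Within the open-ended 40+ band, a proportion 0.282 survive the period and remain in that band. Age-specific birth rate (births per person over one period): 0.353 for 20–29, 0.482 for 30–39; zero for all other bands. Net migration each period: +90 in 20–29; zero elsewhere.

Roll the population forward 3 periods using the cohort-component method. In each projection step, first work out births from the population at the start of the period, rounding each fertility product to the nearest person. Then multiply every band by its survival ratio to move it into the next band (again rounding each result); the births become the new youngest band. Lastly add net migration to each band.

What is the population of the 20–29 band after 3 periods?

Numbering the bands 1..5 from youngest to oldest:
[period 1]
Births: 14100 * 0.353 = 4977  |  20100 * 0.482 = 9688 → total 14665
Band 2: 14400 * 0.951 = 13694
Band 3: 22100 * 0.968 = 21393
Band 4: 14100 * 0.939 = 13240
Band 5: 20100 * 0.928 + 8600 * 0.282 = 18653 + 2425 = 21078
Net migration: Band 3 + 90 → 21483
Population now: 0–9=14665, 10–19=13694, 20–29=21483, 30–39=13240, 40+=21078
[period 2]
Births: 21483 * 0.353 = 7583  |  13240 * 0.482 = 6382 → total 13965
Band 2: 14665 * 0.951 = 13946
Band 3: 13694 * 0.968 = 13256
Band 4: 21483 * 0.939 = 20173
Band 5: 13240 * 0.928 + 21078 * 0.282 = 12287 + 5944 = 18231
Net migration: Band 3 + 90 → 13346
Population now: 0–9=13965, 10–19=13946, 20–29=13346, 30–39=20173, 40+=18231
[period 3]
Births: 13346 * 0.353 = 4711  |  20173 * 0.482 = 9723 → total 14434
Band 2: 13965 * 0.951 = 13281
Band 3: 13946 * 0.968 = 13500
Band 4: 13346 * 0.939 = 12532
Band 5: 20173 * 0.928 + 18231 * 0.282 = 18721 + 5141 = 23862
Net migration: Band 3 + 90 → 13590
Population now: 0–9=14434, 10–19=13281, 20–29=13590, 30–39=12532, 40+=23862

13590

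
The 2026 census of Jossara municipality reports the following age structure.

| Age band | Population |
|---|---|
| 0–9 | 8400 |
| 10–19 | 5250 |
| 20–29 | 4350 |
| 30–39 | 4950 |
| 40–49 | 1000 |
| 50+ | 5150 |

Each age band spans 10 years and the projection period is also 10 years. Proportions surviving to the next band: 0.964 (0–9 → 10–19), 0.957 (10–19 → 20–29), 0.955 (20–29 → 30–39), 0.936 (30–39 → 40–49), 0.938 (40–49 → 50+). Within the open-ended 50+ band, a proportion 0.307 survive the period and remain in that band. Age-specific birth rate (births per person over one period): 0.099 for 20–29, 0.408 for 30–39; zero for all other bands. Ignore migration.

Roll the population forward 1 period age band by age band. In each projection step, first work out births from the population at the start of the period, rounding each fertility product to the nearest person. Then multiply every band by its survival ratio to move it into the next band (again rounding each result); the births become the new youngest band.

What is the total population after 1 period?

26879

[period 1]
Births: 4350 × 0.099 = 431 ; 4950 × 0.408 = 2020 ⇒ total 2451
10–19: 8400 × 0.964 = 8098
20–29: 5250 × 0.957 = 5024
30–39: 4350 × 0.955 = 4154
40–49: 4950 × 0.936 = 4633
50+: 1000 × 0.938 + 5150 × 0.307 = 938 + 1581 = 2519
Giving 2451 / 8098 / 5024 / 4154 / 4633 / 2519.
Total after period 1: 2451 + 8098 + 5024 + 4154 + 4633 + 2519 = 26879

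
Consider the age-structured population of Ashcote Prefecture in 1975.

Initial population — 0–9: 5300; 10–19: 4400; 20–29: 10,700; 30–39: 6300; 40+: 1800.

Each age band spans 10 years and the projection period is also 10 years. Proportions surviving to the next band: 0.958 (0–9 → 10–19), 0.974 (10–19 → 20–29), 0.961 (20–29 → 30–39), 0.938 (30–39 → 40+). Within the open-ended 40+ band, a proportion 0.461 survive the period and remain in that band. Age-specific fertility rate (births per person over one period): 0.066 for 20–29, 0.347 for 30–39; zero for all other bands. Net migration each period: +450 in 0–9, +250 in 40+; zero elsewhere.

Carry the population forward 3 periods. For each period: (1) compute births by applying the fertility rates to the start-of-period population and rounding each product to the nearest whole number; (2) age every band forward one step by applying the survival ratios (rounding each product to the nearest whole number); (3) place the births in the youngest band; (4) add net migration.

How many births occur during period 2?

Period 1:
Births: 10700 * 0.066 = 706  |  6300 * 0.347 = 2186 → 2892
10–19: 5300 * 0.958 = 5077
20–29: 4400 * 0.974 = 4286
30–39: 10700 * 0.961 = 10283
40+: 6300 * 0.938 + 1800 * 0.461 = 5909 + 830 = 6739
Net migration: 0–9 + 450 → 3342; 40+ + 250 → 6989
End of period: [3342, 5077, 4286, 10283, 6989]
Period 2:
Births: 4286 * 0.066 = 283  |  10283 * 0.347 = 3568 → 3851
10–19: 3342 * 0.958 = 3202
20–29: 5077 * 0.974 = 4945
30–39: 4286 * 0.961 = 4119
40+: 10283 * 0.938 + 6989 * 0.461 = 9645 + 3222 = 12867
Net migration: 0–9 + 450 → 4301; 40+ + 250 → 13117
End of period: [4301, 3202, 4945, 4119, 13117]

3851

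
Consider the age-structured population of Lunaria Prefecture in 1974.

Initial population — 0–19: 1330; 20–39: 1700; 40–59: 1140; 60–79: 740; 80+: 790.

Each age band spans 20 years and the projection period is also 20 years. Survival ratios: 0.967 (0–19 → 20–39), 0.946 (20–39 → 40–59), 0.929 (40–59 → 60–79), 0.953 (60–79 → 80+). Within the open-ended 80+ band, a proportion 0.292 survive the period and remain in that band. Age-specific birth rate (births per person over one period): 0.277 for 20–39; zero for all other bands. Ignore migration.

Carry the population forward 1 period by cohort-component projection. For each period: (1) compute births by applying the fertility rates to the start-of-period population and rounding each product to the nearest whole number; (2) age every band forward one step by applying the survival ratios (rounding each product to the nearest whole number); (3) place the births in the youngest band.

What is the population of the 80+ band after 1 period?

936

Let band 1 be 0–19 through band 5 = 80+.
Period 1.
Births: 1700 × 0.277 = 471
Band 2: 1330 × 0.967 = 1286
Band 3: 1700 × 0.946 = 1608
Band 4: 1140 × 0.929 = 1059
Band 5: 740 × 0.953 + 790 × 0.292 = 705 + 231 = 936
Population now: 0–19=471, 20–39=1286, 40–59=1608, 60–79=1059, 80+=936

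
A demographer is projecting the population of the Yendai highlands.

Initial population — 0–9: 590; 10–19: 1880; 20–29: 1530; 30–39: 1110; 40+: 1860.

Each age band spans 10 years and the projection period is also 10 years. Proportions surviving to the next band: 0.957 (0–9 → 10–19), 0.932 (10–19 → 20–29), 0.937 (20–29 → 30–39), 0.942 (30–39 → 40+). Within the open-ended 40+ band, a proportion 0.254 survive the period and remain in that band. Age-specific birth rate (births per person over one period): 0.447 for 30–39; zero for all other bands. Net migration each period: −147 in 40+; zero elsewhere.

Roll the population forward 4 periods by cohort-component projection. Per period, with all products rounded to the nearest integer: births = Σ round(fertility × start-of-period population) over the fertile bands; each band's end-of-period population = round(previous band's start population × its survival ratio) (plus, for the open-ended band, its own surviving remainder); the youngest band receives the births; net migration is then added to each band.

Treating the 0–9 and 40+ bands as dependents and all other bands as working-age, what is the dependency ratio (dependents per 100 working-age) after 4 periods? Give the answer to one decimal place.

(Groups numbered youngest = 1 to oldest = 5.)
Period 1.
Births: 1110 × 0.447 = 496
Group 2: 590 × 0.957 = 565
Group 3: 1880 × 0.932 = 1752
Group 4: 1530 × 0.937 = 1434
Group 5: 1110 × 0.942 + 1860 × 0.254 = 1046 + 472 = 1518
Net migration: Group 5 − 147 → 1371
Giving 496 / 565 / 1752 / 1434 / 1371.
Period 2.
Births: 1434 × 0.447 = 641
Group 2: 496 × 0.957 = 475
Group 3: 565 × 0.932 = 527
Group 4: 1752 × 0.937 = 1642
Group 5: 1434 × 0.942 + 1371 × 0.254 = 1351 + 348 = 1699
Net migration: Group 5 − 147 → 1552
Giving 641 / 475 / 527 / 1642 / 1552.
Period 3.
Births: 1642 × 0.447 = 734
Group 2: 641 × 0.957 = 613
Group 3: 475 × 0.932 = 443
Group 4: 527 × 0.937 = 494
Group 5: 1642 × 0.942 + 1552 × 0.254 = 1547 + 394 = 1941
Net migration: Group 5 − 147 → 1794
Giving 734 / 613 / 443 / 494 / 1794.
Period 4.
Births: 494 × 0.447 = 221
Group 2: 734 × 0.957 = 702
Group 3: 613 × 0.932 = 571
Group 4: 443 × 0.937 = 415
Group 5: 494 × 0.942 + 1794 × 0.254 = 465 + 456 = 921
Net migration: Group 5 − 147 → 774
Giving 221 / 702 / 571 / 415 / 774.
Dependents (band 0–9 + band 40+) = 221 + 774 = 995; working-age = 1688; ratio = 995/1688 × 100 = 58.9

58.9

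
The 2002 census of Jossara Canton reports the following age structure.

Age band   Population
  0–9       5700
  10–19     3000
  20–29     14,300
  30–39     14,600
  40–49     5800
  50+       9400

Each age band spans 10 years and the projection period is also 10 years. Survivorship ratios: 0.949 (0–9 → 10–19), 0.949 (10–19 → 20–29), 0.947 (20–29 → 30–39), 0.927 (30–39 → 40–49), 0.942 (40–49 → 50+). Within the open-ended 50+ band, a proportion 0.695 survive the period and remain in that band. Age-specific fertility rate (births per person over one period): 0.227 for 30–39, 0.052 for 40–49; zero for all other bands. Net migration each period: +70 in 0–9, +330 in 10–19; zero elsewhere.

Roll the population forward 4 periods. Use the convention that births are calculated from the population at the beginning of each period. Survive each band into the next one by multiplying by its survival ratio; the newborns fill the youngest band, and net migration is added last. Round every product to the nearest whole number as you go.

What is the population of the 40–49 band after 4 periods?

Period 1.
Births: 14600 * 0.227 = 3314, 5800 * 0.052 = 302 — total 3616
10–19: 5700 * 0.949 = 5409
20–29: 3000 * 0.949 = 2847
30–39: 14300 * 0.947 = 13542
40–49: 14600 * 0.927 = 13534
50+: 5800 * 0.942 + 9400 * 0.695 = 5464 + 6533 = 11997
Net migration: 0–9 + 70 → 3686; 10–19 + 330 → 5739
End of period: [3686, 5739, 2847, 13542, 13534, 11997]
Period 2.
Births: 13542 * 0.227 = 3074, 13534 * 0.052 = 704 — total 3778
10–19: 3686 * 0.949 = 3498
20–29: 5739 * 0.949 = 5446
30–39: 2847 * 0.947 = 2696
40–49: 13542 * 0.927 = 12553
50+: 13534 * 0.942 + 11997 * 0.695 = 12749 + 8338 = 21087
Net migration: 0–9 + 70 → 3848; 10–19 + 330 → 3828
End of period: [3848, 3828, 5446, 2696, 12553, 21087]
Period 3.
Births: 2696 * 0.227 = 612, 12553 * 0.052 = 653 — total 1265
10–19: 3848 * 0.949 = 3652
20–29: 3828 * 0.949 = 3633
30–39: 5446 * 0.947 = 5157
40–49: 2696 * 0.927 = 2499
50+: 12553 * 0.942 + 21087 * 0.695 = 11825 + 14655 = 26480
Net migration: 0–9 + 70 → 1335; 10–19 + 330 → 3982
End of period: [1335, 3982, 3633, 5157, 2499, 26480]
Period 4.
Births: 5157 * 0.227 = 1171, 2499 * 0.052 = 130 — total 1301
10–19: 1335 * 0.949 = 1267
20–29: 3982 * 0.949 = 3779
30–39: 3633 * 0.947 = 3440
40–49: 5157 * 0.927 = 4781
50+: 2499 * 0.942 + 26480 * 0.695 = 2354 + 18404 = 20758
Net migration: 0–9 + 70 → 1371; 10–19 + 330 → 1597
End of period: [1371, 1597, 3779, 3440, 4781, 20758]

4781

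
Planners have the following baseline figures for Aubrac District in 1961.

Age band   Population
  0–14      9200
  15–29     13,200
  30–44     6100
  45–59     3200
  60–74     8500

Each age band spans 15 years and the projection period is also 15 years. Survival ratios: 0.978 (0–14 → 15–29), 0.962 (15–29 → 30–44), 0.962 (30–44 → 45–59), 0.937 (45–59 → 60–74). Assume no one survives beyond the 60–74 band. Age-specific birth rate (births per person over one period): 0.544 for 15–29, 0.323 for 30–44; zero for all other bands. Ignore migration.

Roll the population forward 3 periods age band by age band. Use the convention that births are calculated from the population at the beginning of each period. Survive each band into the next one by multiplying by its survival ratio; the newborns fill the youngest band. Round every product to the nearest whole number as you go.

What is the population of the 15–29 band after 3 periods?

(Groups numbered youngest = 1 to oldest = 5.)
[period 1]
Births: 13200 × 0.544 = 7181 ; 6100 × 0.323 = 1970 → total 9151
Group 2: 9200 × 0.978 = 8998
Group 3: 13200 × 0.962 = 12698
Group 4: 6100 × 0.962 = 5868
Group 5: 3200 × 0.937 = 2998
End of period: [9151, 8998, 12698, 5868, 2998]
[period 2]
Births: 8998 × 0.544 = 4895 ; 12698 × 0.323 = 4101 → total 8996
Group 2: 9151 × 0.978 = 8950
Group 3: 8998 × 0.962 = 8656
Group 4: 12698 × 0.962 = 12215
Group 5: 5868 × 0.937 = 5498
End of period: [8996, 8950, 8656, 12215, 5498]
[period 3]
Births: 8950 × 0.544 = 4869 ; 8656 × 0.323 = 2796 → total 7665
Group 2: 8996 × 0.978 = 8798
Group 3: 8950 × 0.962 = 8610
Group 4: 8656 × 0.962 = 8327
Group 5: 12215 × 0.937 = 11445
End of period: [7665, 8798, 8610, 8327, 11445]

8798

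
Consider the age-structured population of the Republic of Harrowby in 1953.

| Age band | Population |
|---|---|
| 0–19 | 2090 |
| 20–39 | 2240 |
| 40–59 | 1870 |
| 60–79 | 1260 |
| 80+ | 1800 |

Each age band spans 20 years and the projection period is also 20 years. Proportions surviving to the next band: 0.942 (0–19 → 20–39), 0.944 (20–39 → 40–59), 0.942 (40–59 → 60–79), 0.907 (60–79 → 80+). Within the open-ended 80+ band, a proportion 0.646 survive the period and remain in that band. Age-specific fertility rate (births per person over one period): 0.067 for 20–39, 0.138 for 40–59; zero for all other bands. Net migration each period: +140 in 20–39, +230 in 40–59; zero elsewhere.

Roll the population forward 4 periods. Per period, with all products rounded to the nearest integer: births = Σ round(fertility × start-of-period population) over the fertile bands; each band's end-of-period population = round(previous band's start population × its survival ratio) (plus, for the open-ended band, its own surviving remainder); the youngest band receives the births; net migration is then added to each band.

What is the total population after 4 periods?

Period 1.
Births: 2240 * 0.067 = 150, 1870 * 0.138 = 258 ⇒ total 408
20–39: 2090 * 0.942 = 1969
40–59: 2240 * 0.944 = 2115
60–79: 1870 * 0.942 = 1762
80+: 1260 * 0.907 + 1800 * 0.646 = 1143 + 1163 = 2306
Net migration: 20–39 + 140 → 2109; 40–59 + 230 → 2345
End of period: [408, 2109, 2345, 1762, 2306]
Period 2.
Births: 2109 * 0.067 = 141, 2345 * 0.138 = 324 ⇒ total 465
20–39: 408 * 0.942 = 384
40–59: 2109 * 0.944 = 1991
60–79: 2345 * 0.942 = 2209
80+: 1762 * 0.907 + 2306 * 0.646 = 1598 + 1490 = 3088
Net migration: 20–39 + 140 → 524; 40–59 + 230 → 2221
End of period: [465, 524, 2221, 2209, 3088]
Period 3.
Births: 524 * 0.067 = 35, 2221 * 0.138 = 306 ⇒ total 341
20–39: 465 * 0.942 = 438
40–59: 524 * 0.944 = 495
60–79: 2221 * 0.942 = 2092
80+: 2209 * 0.907 + 3088 * 0.646 = 2004 + 1995 = 3999
Net migration: 20–39 + 140 → 578; 40–59 + 230 → 725
End of period: [341, 578, 725, 2092, 3999]
Period 4.
Births: 578 * 0.067 = 39, 725 * 0.138 = 100 ⇒ total 139
20–39: 341 * 0.942 = 321
40–59: 578 * 0.944 = 546
60–79: 725 * 0.942 = 683
80+: 2092 * 0.907 + 3999 * 0.646 = 1897 + 2583 = 4480
Net migration: 20–39 + 140 → 461; 40–59 + 230 → 776
End of period: [139, 461, 776, 683, 4480]
Total after period 4: 139 + 461 + 776 + 683 + 4480 = 6539

6539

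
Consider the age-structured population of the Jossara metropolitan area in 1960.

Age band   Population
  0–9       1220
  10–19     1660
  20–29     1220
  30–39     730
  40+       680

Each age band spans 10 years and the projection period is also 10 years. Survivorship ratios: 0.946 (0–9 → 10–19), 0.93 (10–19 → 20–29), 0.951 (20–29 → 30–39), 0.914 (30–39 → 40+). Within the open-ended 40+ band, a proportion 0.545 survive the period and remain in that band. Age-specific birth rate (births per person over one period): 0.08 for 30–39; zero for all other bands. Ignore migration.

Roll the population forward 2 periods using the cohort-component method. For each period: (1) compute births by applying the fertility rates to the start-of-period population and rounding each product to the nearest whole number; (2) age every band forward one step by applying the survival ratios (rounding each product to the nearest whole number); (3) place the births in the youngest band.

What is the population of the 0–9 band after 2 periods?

Call the groups 1 to 5, youngest first.
After projecting period 1:
Births: 730 * 0.08 = 58
Group 2: 1220 * 0.946 = 1154
Group 3: 1660 * 0.93 = 1544
Group 4: 1220 * 0.951 = 1160
Group 5: 730 * 0.914 + 680 * 0.545 = 667 + 371 = 1038
Giving 58 / 1154 / 1544 / 1160 / 1038.
After projecting period 2:
Births: 1160 * 0.08 = 93
Group 2: 58 * 0.946 = 55
Group 3: 1154 * 0.93 = 1073
Group 4: 1544 * 0.951 = 1468
Group 5: 1160 * 0.914 + 1038 * 0.545 = 1060 + 566 = 1626
Giving 93 / 55 / 1073 / 1468 / 1626.

93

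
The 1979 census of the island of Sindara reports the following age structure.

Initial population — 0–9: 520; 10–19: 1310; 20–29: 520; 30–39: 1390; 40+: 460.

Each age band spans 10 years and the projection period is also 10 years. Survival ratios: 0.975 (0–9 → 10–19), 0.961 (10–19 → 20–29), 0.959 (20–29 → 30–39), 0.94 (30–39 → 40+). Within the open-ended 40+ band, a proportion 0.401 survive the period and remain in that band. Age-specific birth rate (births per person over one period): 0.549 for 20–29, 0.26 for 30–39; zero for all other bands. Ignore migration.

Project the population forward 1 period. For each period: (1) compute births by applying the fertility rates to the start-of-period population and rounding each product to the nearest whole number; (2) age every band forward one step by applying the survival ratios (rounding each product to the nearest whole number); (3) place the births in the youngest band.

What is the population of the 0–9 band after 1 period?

646

Period 1:
Births: 520 * 0.549 = 285, 1390 * 0.26 = 361 — total 646
10–19: 520 * 0.975 = 507
20–29: 1310 * 0.961 = 1259
30–39: 520 * 0.959 = 499
40+: 1390 * 0.94 + 460 * 0.401 = 1307 + 184 = 1491
End of period: [646, 507, 1259, 499, 1491]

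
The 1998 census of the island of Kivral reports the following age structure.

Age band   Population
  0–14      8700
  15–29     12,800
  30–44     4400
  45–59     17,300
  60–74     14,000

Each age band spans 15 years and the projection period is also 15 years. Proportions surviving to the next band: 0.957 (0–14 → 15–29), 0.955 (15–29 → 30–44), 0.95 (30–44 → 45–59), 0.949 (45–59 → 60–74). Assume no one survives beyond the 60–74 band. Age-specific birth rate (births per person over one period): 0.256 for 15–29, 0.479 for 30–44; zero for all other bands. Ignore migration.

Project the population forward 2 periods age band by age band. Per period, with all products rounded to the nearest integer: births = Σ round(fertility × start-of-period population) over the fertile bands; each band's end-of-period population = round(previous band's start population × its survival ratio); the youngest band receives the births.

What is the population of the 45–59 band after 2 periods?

Numbering the bands 1..5 from youngest to oldest:
After projecting period 1:
Births: 12800 * 0.256 = 3277, 4400 * 0.479 = 2108 ⇒ total 5385
Band 2: 8700 * 0.957 = 8326
Band 3: 12800 * 0.955 = 12224
Band 4: 4400 * 0.95 = 4180
Band 5: 17300 * 0.949 = 16418
→ [5385, 8326, 12224, 4180, 16418]
After projecting period 2:
Births: 8326 * 0.256 = 2131, 12224 * 0.479 = 5855 ⇒ total 7986
Band 2: 5385 * 0.957 = 5153
Band 3: 8326 * 0.955 = 7951
Band 4: 12224 * 0.95 = 11613
Band 5: 4180 * 0.949 = 3967
→ [7986, 5153, 7951, 11613, 3967]

11613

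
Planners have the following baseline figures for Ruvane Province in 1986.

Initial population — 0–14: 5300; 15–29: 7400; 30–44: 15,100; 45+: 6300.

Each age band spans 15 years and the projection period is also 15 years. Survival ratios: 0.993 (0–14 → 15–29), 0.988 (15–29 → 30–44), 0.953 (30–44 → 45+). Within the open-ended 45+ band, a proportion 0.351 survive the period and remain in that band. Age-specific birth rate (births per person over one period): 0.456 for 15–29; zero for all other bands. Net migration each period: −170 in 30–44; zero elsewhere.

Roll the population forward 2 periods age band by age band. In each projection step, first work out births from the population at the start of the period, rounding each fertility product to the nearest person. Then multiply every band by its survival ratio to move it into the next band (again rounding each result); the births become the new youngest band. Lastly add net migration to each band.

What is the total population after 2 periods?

23412

— Period 1 —
Births: 7400 * 0.456 = 3374
15–29: 5300 * 0.993 = 5263
30–44: 7400 * 0.988 = 7311
45+: 15100 * 0.953 + 6300 * 0.351 = 14390 + 2211 = 16601
Net migration: 30–44 − 170 → 7141
Population now: 0–14=3374, 15–29=5263, 30–44=7141, 45+=16601
— Period 2 —
Births: 5263 * 0.456 = 2400
15–29: 3374 * 0.993 = 3350
30–44: 5263 * 0.988 = 5200
45+: 7141 * 0.953 + 16601 * 0.351 = 6805 + 5827 = 12632
Net migration: 30–44 − 170 → 5030
Population now: 0–14=2400, 15–29=3350, 30–44=5030, 45+=12632
Total after period 2: 2400 + 3350 + 5030 + 12632 = 23412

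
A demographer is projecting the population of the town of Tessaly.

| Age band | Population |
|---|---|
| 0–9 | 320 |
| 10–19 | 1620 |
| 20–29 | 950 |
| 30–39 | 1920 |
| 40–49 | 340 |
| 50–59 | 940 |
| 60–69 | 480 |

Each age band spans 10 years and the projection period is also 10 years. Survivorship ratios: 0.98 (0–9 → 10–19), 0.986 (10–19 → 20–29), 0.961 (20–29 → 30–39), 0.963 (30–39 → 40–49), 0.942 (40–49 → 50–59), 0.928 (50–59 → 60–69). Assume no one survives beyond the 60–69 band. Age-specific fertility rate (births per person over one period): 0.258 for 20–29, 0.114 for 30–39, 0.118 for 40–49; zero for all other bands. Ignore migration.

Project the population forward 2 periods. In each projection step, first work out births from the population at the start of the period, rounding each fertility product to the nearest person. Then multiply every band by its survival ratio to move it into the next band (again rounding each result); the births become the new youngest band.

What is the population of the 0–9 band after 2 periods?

Period 1:
Births: 950 * 0.258 = 245, 1920 * 0.114 = 219, 340 * 0.118 = 40 → 504
10–19: 320 * 0.98 = 314
20–29: 1620 * 0.986 = 1597
30–39: 950 * 0.961 = 913
40–49: 1920 * 0.963 = 1849
50–59: 340 * 0.942 = 320
60–69: 940 * 0.928 = 872
Giving 504 / 314 / 1597 / 913 / 1849 / 320 / 872.
Period 2:
Births: 1597 * 0.258 = 412, 913 * 0.114 = 104, 1849 * 0.118 = 218 → 734
10–19: 504 * 0.98 = 494
20–29: 314 * 0.986 = 310
30–39: 1597 * 0.961 = 1535
40–49: 913 * 0.963 = 879
50–59: 1849 * 0.942 = 1742
60–69: 320 * 0.928 = 297
Giving 734 / 494 / 310 / 1535 / 879 / 1742 / 297.

734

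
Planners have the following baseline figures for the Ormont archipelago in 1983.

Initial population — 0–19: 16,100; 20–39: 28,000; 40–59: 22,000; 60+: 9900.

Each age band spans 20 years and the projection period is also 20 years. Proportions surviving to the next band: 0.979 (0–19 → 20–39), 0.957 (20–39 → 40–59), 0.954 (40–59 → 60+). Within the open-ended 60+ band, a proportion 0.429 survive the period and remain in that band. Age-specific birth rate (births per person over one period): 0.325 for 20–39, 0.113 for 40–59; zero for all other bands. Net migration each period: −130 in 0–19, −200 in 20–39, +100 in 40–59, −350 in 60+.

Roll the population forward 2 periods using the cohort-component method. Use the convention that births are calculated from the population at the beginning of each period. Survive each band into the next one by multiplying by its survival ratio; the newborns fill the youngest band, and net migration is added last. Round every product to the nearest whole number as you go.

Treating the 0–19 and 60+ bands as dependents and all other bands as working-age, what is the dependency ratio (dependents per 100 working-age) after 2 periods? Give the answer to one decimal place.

— Period 1 —
Births: 28000 * 0.325 = 9100 ; 22000 * 0.113 = 2486 — total 11586
20–39: 16100 * 0.979 = 15762
40–59: 28000 * 0.957 = 26796
60+: 22000 * 0.954 + 9900 * 0.429 = 20988 + 4247 = 25235
Net migration: 0–19 − 130 → 11456; 20–39 − 200 → 15562; 40–59 + 100 → 26896; 60+ − 350 → 24885
Giving 11456 / 15562 / 26896 / 24885.
— Period 2 —
Births: 15562 * 0.325 = 5058 ; 26896 * 0.113 = 3039 — total 8097
20–39: 11456 * 0.979 = 11215
40–59: 15562 * 0.957 = 14893
60+: 26896 * 0.954 + 24885 * 0.429 = 25659 + 10676 = 36335
Net migration: 0–19 − 130 → 7967; 20–39 − 200 → 11015; 40–59 + 100 → 14993; 60+ − 350 → 35985
Giving 7967 / 11015 / 14993 / 35985.
Dependents (band 0–19 + band 60+) = 7967 + 35985 = 43952; working-age = 26008; ratio = 43952/26008 × 100 = 169.0

169.0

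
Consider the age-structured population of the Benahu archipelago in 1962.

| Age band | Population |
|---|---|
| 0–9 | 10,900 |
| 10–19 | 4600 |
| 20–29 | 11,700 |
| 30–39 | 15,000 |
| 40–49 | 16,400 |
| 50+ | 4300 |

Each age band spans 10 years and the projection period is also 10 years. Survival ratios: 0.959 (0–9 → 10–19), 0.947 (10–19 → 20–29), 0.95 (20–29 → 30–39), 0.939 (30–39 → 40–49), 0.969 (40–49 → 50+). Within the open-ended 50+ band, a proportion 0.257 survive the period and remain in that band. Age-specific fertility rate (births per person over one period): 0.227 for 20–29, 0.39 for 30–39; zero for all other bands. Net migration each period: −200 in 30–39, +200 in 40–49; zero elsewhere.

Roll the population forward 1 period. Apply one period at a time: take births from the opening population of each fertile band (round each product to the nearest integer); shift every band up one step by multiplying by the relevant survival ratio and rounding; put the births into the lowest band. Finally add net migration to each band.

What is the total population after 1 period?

Call the groups 1 to 6, youngest first.
Period 1:
Births: 11700 * 0.227 = 2656 ; 15000 * 0.39 = 5850 → 8506
Group 2: 10900 * 0.959 = 10453
Group 3: 4600 * 0.947 = 4356
Group 4: 11700 * 0.95 = 11115
Group 5: 15000 * 0.939 = 14085
Group 6: 16400 * 0.969 + 4300 * 0.257 = 15892 + 1105 = 16997
Net migration: Group 4 − 200 → 10915; Group 5 + 200 → 14285
End of period: [8506, 10453, 4356, 10915, 14285, 16997]
Total after period 1: 8506 + 10453 + 4356 + 10915 + 14285 + 16997 = 65512

65512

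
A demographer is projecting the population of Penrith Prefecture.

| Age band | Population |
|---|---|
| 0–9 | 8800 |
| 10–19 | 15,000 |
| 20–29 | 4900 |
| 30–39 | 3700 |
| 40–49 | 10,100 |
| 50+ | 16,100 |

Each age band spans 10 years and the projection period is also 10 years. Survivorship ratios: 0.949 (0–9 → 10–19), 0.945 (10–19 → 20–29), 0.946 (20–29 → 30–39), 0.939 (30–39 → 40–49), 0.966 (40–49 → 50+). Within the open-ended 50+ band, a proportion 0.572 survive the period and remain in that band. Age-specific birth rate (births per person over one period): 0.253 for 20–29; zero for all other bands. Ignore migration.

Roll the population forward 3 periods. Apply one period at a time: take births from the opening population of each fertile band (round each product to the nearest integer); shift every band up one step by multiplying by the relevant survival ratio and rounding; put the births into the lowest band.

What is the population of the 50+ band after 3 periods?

Call the groups 1 to 6, youngest first.
Period 1:
Births: 4900 × 0.253 = 1240
Group 2: 8800 × 0.949 = 8351
Group 3: 15000 × 0.945 = 14175
Group 4: 4900 × 0.946 = 4635
Group 5: 3700 × 0.939 = 3474
Group 6: 10100 × 0.966 + 16100 × 0.572 = 9757 + 9209 = 18966
Population now: 0–9=1240, 10–19=8351, 20–29=14175, 30–39=4635, 40–49=3474, 50+=18966
Period 2:
Births: 14175 × 0.253 = 3586
Group 2: 1240 × 0.949 = 1177
Group 3: 8351 × 0.945 = 7892
Group 4: 14175 × 0.946 = 13410
Group 5: 4635 × 0.939 = 4352
Group 6: 3474 × 0.966 + 18966 × 0.572 = 3356 + 10849 = 14205
Population now: 0–9=3586, 10–19=1177, 20–29=7892, 30–39=13410, 40–49=4352, 50+=14205
Period 3:
Births: 7892 × 0.253 = 1997
Group 2: 3586 × 0.949 = 3403
Group 3: 1177 × 0.945 = 1112
Group 4: 7892 × 0.946 = 7466
Group 5: 13410 × 0.939 = 12592
Group 6: 4352 × 0.966 + 14205 × 0.572 = 4204 + 8125 = 12329
Population now: 0–9=1997, 10–19=3403, 20–29=1112, 30–39=7466, 40–49=12592, 50+=12329

12329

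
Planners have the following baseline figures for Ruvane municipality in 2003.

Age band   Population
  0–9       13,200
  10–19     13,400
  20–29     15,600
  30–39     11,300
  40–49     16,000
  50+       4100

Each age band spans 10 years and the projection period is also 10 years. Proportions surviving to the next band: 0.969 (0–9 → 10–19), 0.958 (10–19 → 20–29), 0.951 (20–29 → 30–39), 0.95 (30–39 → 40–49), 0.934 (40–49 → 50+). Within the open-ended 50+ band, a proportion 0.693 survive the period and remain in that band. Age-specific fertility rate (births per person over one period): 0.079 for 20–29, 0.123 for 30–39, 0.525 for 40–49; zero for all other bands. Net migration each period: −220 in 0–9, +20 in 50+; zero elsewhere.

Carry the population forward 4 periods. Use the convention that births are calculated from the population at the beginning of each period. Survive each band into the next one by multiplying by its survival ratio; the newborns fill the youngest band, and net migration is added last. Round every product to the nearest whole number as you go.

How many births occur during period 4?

8314

(Groups numbered youngest = 1 to oldest = 6.)
[period 1]
Births: 15600 × 0.079 = 1232  |  11300 × 0.123 = 1390  |  16000 × 0.525 = 8400 ⇒ total 11022
Group 2: 13200 × 0.969 = 12791
Group 3: 13400 × 0.958 = 12837
Group 4: 15600 × 0.951 = 14836
Group 5: 11300 × 0.95 = 10735
Group 6: 16000 × 0.934 + 4100 × 0.693 = 14944 + 2841 = 17785
Net migration: Group 1 − 220 → 10802; Group 6 + 20 → 17805
End of period: [10802, 12791, 12837, 14836, 10735, 17805]
[period 2]
Births: 12837 × 0.079 = 1014  |  14836 × 0.123 = 1825  |  10735 × 0.525 = 5636 ⇒ total 8475
Group 2: 10802 × 0.969 = 10467
Group 3: 12791 × 0.958 = 12254
Group 4: 12837 × 0.951 = 12208
Group 5: 14836 × 0.95 = 14094
Group 6: 10735 × 0.934 + 17805 × 0.693 = 10026 + 12339 = 22365
Net migration: Group 1 − 220 → 8255; Group 6 + 20 → 22385
End of period: [8255, 10467, 12254, 12208, 14094, 22385]
[period 3]
Births: 12254 × 0.079 = 968  |  12208 × 0.123 = 1502  |  14094 × 0.525 = 7399 ⇒ total 9869
Group 2: 8255 × 0.969 = 7999
Group 3: 10467 × 0.958 = 10027
Group 4: 12254 × 0.951 = 11654
Group 5: 12208 × 0.95 = 11598
Group 6: 14094 × 0.934 + 22385 × 0.693 = 13164 + 15513 = 28677
Net migration: Group 1 − 220 → 9649; Group 6 + 20 → 28697
End of period: [9649, 7999, 10027, 11654, 11598, 28697]
[period 4]
Births: 10027 × 0.079 = 792  |  11654 × 0.123 = 1433  |  11598 × 0.525 = 6089 ⇒ total 8314
Group 2: 9649 × 0.969 = 9350
Group 3: 7999 × 0.958 = 7663
Group 4: 10027 × 0.951 = 9536
Group 5: 11654 × 0.95 = 11071
Group 6: 11598 × 0.934 + 28697 × 0.693 = 10833 + 19887 = 30720
Net migration: Group 1 − 220 → 8094; Group 6 + 20 → 30740
End of period: [8094, 9350, 7663, 9536, 11071, 30740]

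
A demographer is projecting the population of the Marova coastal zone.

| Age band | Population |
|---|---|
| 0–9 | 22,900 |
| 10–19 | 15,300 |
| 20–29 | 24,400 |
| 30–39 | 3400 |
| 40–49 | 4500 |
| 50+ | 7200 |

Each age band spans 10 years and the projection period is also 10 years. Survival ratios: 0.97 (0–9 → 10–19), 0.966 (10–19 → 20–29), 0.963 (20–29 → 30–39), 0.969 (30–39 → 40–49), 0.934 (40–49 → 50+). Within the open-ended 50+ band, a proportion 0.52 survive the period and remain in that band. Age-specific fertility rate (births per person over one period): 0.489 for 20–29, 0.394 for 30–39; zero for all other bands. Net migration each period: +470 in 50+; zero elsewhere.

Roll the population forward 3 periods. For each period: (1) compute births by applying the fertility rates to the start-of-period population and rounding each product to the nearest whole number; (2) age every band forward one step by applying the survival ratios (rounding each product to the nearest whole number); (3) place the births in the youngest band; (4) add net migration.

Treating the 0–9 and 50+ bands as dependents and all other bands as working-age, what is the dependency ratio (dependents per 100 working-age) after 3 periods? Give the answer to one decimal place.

Period 1:
Births: 24400 × 0.489 = 11932 ; 3400 × 0.394 = 1340 — total 13272
10–19: 22900 × 0.97 = 22213
20–29: 15300 × 0.966 = 14780
30–39: 24400 × 0.963 = 23497
40–49: 3400 × 0.969 = 3295
50+: 4500 × 0.934 + 7200 × 0.52 = 4203 + 3744 = 7947
Net migration: 50+ + 470 → 8417
End of period: [13272, 22213, 14780, 23497, 3295, 8417]
Period 2:
Births: 14780 × 0.489 = 7227 ; 23497 × 0.394 = 9258 — total 16485
10–19: 13272 × 0.97 = 12874
20–29: 22213 × 0.966 = 21458
30–39: 14780 × 0.963 = 14233
40–49: 23497 × 0.969 = 22769
50+: 3295 × 0.934 + 8417 × 0.52 = 3078 + 4377 = 7455
Net migration: 50+ + 470 → 7925
End of period: [16485, 12874, 21458, 14233, 22769, 7925]
Period 3:
Births: 21458 × 0.489 = 10493 ; 14233 × 0.394 = 5608 — total 16101
10–19: 16485 × 0.97 = 15990
20–29: 12874 × 0.966 = 12436
30–39: 21458 × 0.963 = 20664
40–49: 14233 × 0.969 = 13792
50+: 22769 × 0.934 + 7925 × 0.52 = 21266 + 4121 = 25387
Net migration: 50+ + 470 → 25857
End of period: [16101, 15990, 12436, 20664, 13792, 25857]
Dependents (band 0–9 + band 50+) = 16101 + 25857 = 41958; working-age = 62882; ratio = 41958/62882 × 100 = 66.7

66.7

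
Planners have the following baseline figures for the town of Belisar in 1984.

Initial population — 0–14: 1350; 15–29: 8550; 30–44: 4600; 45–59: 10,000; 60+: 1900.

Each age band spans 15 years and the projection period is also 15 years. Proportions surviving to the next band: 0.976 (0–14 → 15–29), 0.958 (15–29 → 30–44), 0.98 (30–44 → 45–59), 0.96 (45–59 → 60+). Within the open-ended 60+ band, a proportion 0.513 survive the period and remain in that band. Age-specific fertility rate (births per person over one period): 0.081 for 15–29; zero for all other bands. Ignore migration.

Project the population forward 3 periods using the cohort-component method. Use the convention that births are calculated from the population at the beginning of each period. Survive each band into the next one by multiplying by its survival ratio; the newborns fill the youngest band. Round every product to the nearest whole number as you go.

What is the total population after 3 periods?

After projecting period 1:
Births: 8550 * 0.081 = 693
15–29: 1350 * 0.976 = 1318
30–44: 8550 * 0.958 = 8191
45–59: 4600 * 0.98 = 4508
60+: 10000 * 0.96 + 1900 * 0.513 = 9600 + 975 = 10575
End of period: [693, 1318, 8191, 4508, 10575]
After projecting period 2:
Births: 1318 * 0.081 = 107
15–29: 693 * 0.976 = 676
30–44: 1318 * 0.958 = 1263
45–59: 8191 * 0.98 = 8027
60+: 4508 * 0.96 + 10575 * 0.513 = 4328 + 5425 = 9753
End of period: [107, 676, 1263, 8027, 9753]
After projecting period 3:
Births: 676 * 0.081 = 55
15–29: 107 * 0.976 = 104
30–44: 676 * 0.958 = 648
45–59: 1263 * 0.98 = 1238
60+: 8027 * 0.96 + 9753 * 0.513 = 7706 + 5003 = 12709
End of period: [55, 104, 648, 1238, 12709]
Total after period 3: 55 + 104 + 648 + 1238 + 12709 = 14754

14754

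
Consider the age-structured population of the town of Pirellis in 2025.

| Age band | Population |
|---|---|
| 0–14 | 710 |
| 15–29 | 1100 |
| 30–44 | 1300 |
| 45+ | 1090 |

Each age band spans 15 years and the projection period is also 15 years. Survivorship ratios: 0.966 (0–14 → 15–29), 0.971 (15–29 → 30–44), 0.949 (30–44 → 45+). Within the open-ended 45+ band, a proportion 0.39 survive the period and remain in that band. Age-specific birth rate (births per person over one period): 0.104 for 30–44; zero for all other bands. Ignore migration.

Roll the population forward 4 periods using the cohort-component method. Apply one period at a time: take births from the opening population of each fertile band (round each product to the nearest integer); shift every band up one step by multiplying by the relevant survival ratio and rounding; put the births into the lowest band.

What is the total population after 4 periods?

Call the groups 1 to 4, youngest first.
Period 1.
Births: 1300 × 0.104 = 135
Group 2: 710 × 0.966 = 686
Group 3: 1100 × 0.971 = 1068
Group 4: 1300 × 0.949 + 1090 × 0.39 = 1234 + 425 = 1659
Population now: 0–14=135, 15–29=686, 30–44=1068, 45+=1659
Period 2.
Births: 1068 × 0.104 = 111
Group 2: 135 × 0.966 = 130
Group 3: 686 × 0.971 = 666
Group 4: 1068 × 0.949 + 1659 × 0.39 = 1014 + 647 = 1661
Population now: 0–14=111, 15–29=130, 30–44=666, 45+=1661
Period 3.
Births: 666 × 0.104 = 69
Group 2: 111 × 0.966 = 107
Group 3: 130 × 0.971 = 126
Group 4: 666 × 0.949 + 1661 × 0.39 = 632 + 648 = 1280
Population now: 0–14=69, 15–29=107, 30–44=126, 45+=1280
Period 4.
Births: 126 × 0.104 = 13
Group 2: 69 × 0.966 = 67
Group 3: 107 × 0.971 = 104
Group 4: 126 × 0.949 + 1280 × 0.39 = 120 + 499 = 619
Population now: 0–14=13, 15–29=67, 30–44=104, 45+=619
Total after period 4: 13 + 67 + 104 + 619 = 803

803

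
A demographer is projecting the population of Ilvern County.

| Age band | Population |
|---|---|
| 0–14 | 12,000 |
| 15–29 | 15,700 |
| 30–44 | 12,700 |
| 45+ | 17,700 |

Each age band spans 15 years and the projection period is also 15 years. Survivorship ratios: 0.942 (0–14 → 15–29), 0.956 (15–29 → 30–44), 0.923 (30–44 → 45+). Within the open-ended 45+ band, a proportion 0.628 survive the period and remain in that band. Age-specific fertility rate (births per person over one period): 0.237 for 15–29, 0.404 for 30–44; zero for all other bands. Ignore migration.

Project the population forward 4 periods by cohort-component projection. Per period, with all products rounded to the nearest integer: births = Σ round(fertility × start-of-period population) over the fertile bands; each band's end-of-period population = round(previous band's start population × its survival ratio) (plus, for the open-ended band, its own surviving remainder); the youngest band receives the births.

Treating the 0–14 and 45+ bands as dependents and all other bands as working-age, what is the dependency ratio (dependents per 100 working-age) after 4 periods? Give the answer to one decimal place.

Let group 1 be 0–14 through group 4 = 45+.
Period 1.
Births: 15700 * 0.237 = 3721, 12700 * 0.404 = 5131 — total 8852
Group 2: 12000 * 0.942 = 11304
Group 3: 15700 * 0.956 = 15009
Group 4: 12700 * 0.923 + 17700 * 0.628 = 11722 + 11116 = 22838
→ [8852, 11304, 15009, 22838]
Period 2.
Births: 11304 * 0.237 = 2679, 15009 * 0.404 = 6064 — total 8743
Group 2: 8852 * 0.942 = 8339
Group 3: 11304 * 0.956 = 10807
Group 4: 15009 * 0.923 + 22838 * 0.628 = 13853 + 14342 = 28195
→ [8743, 8339, 10807, 28195]
Period 3.
Births: 8339 * 0.237 = 1976, 10807 * 0.404 = 4366 — total 6342
Group 2: 8743 * 0.942 = 8236
Group 3: 8339 * 0.956 = 7972
Group 4: 10807 * 0.923 + 28195 * 0.628 = 9975 + 17706 = 27681
→ [6342, 8236, 7972, 27681]
Period 4.
Births: 8236 * 0.237 = 1952, 7972 * 0.404 = 3221 — total 5173
Group 2: 6342 * 0.942 = 5974
Group 3: 8236 * 0.956 = 7874
Group 4: 7972 * 0.923 + 27681 * 0.628 = 7358 + 17384 = 24742
→ [5173, 5974, 7874, 24742]
Dependents (band 0–14 + band 45+) = 5173 + 24742 = 29915; working-age = 13848; ratio = 29915/13848 × 100 = 216.0

216.0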